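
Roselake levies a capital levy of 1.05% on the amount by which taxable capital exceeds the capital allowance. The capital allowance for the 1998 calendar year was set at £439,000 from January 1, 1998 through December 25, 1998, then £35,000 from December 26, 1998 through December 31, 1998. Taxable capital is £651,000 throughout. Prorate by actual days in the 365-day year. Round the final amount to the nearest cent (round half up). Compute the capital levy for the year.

January 1 – December 25, 1998: 359 days, exemption £439,000 → (£651,000 − £439,000) × 1.05% × 359/365 = £2,189.4082
December 26 – December 31, 1998: 6 days, exemption £35,000 → (£651,000 − £35,000) × 1.05% × 6/365 = £106.3233
Total = £2,295.7315

£2,295.73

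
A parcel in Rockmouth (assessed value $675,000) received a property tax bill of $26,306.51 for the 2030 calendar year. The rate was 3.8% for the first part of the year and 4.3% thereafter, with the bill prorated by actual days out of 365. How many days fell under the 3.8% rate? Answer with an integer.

294 days

Let d = days at the first rate; then 365 − d days at the second rate.
$675,000 × [3.8%·d + 4.3%·(365−d)] / 365 = $26,306.51
Solving gives d = 294, so the new rate took effect on 22 Oct 2030.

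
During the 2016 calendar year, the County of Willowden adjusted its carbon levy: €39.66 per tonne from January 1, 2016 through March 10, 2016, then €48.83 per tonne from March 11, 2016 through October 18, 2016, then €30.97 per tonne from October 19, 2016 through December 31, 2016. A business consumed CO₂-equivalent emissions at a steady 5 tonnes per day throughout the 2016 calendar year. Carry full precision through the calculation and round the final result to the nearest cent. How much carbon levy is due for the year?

€79,541.20

January 1 – March 10, 2016: 70 days × 5 tonnes/day = 350 tonnes at €39.66/tonne → €13,881.00
March 11 – October 18, 2016: 222 days × 5 tonnes/day = 1,110 tonnes at €48.83/tonne → €54,201.30
October 19 – December 31, 2016: 74 days × 5 tonnes/day = 370 tonnes at €30.97/tonne → €11,458.90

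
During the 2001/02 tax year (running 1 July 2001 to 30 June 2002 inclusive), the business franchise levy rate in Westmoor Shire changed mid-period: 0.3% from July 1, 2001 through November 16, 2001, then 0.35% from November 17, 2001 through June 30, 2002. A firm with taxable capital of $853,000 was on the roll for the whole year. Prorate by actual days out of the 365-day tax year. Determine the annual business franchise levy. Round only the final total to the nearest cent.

July 1 – November 16, 2001: 139 days at 0.3% → $853,000 × 0.3% × 139/365 = $974.5233
November 17, 2001 – June 30, 2002: 226 days at 0.35% → $853,000 × 0.35% × 226/365 = $1,848.5562
Total = $2,823.0795

$2,823.08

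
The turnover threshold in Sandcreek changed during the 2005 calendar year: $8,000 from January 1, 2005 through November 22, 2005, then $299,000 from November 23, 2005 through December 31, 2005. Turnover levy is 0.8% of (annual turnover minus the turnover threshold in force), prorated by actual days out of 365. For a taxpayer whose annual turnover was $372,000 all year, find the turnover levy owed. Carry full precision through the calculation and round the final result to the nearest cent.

January 1 – November 22, 2005: 326 days, exemption $8,000 → ($372,000 − $8,000) × 0.8% × 326/365 = $2,600.8548
November 23 – December 31, 2005: 39 days, exemption $299,000 → ($372,000 − $299,000) × 0.8% × 39/365 = $62.4000
Total = $2,663.2548

$2,663.25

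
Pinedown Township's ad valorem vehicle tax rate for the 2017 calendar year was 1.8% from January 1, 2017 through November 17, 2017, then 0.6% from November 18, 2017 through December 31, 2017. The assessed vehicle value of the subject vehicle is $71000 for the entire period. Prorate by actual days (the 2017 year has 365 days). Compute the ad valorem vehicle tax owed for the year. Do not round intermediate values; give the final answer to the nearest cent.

January 1 – November 17, 2017: 321 days at 1.8% → $71000 × 1.8% × 321/365 = $1123.9397
November 18 – December 31, 2017: 44 days at 0.6% → $71000 × 0.6% × 44/365 = $51.3534
Total = $1175.2932

$1175.29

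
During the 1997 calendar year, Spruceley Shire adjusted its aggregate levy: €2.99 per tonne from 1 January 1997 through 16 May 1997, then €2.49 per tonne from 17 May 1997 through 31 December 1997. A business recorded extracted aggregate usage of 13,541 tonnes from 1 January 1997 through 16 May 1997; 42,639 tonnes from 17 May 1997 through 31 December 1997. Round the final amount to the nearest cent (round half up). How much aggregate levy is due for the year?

1 January – 16 May 1997: 13,541 tonnes at €2.99/tonne → €40,487.59
17 May – 31 December 1997: 42,639 tonnes at €2.49/tonne → €106,171.11

€146,658.70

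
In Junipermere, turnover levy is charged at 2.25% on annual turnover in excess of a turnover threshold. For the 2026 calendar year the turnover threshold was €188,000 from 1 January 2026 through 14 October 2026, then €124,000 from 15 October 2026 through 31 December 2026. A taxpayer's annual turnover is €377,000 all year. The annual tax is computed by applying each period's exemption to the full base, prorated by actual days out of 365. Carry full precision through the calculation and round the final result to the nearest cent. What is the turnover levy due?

1 January – 14 October 2026: 287 days, exemption €188,000 → (€377,000 − €188,000) × 2.25% × 287/365 = €3,343.7466
15 October – 31 December 2026: 78 days, exemption €124,000 → (€377,000 − €124,000) × 2.25% × 78/365 = €1,216.4795
Total = €4,560.2260

€4,560.23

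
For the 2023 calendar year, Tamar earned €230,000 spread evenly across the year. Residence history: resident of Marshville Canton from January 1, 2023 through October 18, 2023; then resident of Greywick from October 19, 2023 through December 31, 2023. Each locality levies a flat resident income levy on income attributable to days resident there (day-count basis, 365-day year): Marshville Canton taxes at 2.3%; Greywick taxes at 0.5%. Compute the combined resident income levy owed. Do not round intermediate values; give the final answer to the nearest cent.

Marshville Canton, January 1 – October 18, 2023: 291 days → €230,000 × 2.3% × 291/365 = €4,217.5068
Greywick, October 19 – December 31, 2023: 74 days → €230,000 × 0.5% × 74/365 = €233.1507
Total = €4,450.6575

€4,450.66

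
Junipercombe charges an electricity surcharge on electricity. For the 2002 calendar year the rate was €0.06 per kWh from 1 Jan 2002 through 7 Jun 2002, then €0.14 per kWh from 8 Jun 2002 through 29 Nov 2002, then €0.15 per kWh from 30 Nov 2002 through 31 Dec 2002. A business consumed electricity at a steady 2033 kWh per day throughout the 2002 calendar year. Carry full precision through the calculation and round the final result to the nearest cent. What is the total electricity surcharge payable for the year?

€78,839.74

1 Jan – 7 Jun 2002: 158 days × 2033 kWh/day = 321,214 kWh at €0.06/kWh → €19,272.84
8 Jun – 29 Nov 2002: 175 days × 2033 kWh/day = 355,775 kWh at €0.14/kWh → €49,808.50
30 Nov – 31 Dec 2002: 32 days × 2033 kWh/day = 65,056 kWh at €0.15/kWh → €9,758.40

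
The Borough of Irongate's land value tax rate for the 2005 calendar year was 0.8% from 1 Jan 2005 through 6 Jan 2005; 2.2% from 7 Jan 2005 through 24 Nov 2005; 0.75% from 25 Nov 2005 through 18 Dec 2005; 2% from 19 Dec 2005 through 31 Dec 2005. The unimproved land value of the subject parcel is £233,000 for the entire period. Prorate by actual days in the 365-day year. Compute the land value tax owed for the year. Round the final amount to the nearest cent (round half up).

1 Jan – 6 Jan 2005: 6 days at 0.8% → £233,000 × 0.8% × 6/365 = £30.6411
7 Jan – 24 Nov 2005: 322 days at 2.2% → £233,000 × 2.2% × 322/365 = £4,522.1151
25 Nov – 18 Dec 2005: 24 days at 0.75% → £233,000 × 0.75% × 24/365 = £114.9041
19 Dec – 31 Dec 2005: 13 days at 2% → £233,000 × 2% × 13/365 = £165.9726
Total = £4,833.6329

£4,833.63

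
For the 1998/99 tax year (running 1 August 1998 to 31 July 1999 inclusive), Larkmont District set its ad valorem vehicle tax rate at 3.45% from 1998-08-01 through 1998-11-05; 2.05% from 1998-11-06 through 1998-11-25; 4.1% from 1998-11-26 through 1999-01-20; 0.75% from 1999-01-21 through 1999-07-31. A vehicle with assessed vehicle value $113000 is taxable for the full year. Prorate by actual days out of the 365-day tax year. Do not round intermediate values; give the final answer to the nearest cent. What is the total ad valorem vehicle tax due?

1998-08-01 to 1998-11-05: 97 days at 3.45% → $113000 × 3.45% × 97/365 = $1036.0397
1998-11-06 to 1998-11-25: 20 days at 2.05% → $113000 × 2.05% × 20/365 = $126.9315
1998-11-26 to 1999-01-20: 56 days at 4.1% → $113000 × 4.1% × 56/365 = $710.8164
1999-01-21 to 1999-07-31: 192 days at 0.75% → $113000 × 0.75% × 192/365 = $445.8082
Total = $2319.5959

$2319.60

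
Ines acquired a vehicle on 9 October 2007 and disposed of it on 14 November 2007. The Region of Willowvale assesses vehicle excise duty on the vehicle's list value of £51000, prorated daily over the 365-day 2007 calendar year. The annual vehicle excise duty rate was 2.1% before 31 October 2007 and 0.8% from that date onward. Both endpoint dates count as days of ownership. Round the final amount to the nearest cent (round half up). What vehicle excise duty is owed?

9 October – 30 October 2007: 22 days at 2.1% → £51000 × 2.1% × 22/365 = £64.5534
31 October – 14 November 2007: 15 days at 0.8% → £51000 × 0.8% × 15/365 = £16.7671
Total = £81.3205

£81.32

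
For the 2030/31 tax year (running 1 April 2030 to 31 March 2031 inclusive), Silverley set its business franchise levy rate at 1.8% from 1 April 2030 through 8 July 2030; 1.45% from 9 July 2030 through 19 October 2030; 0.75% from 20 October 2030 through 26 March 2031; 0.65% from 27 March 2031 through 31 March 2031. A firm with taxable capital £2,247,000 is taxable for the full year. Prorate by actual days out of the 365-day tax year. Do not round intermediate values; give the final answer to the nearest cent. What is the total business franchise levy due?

1 April – 8 July 2030: 99 days at 1.8% → £2,247,000 × 1.8% × 99/365 = £10,970.2849
9 July – 19 October 2030: 103 days at 1.45% → £2,247,000 × 1.45% × 103/365 = £9,194.2315
20 October 2030 – 26 March 2031: 158 days at 0.75% → £2,247,000 × 0.75% × 158/365 = £7,295.0548
27 March – 31 March 2031: 5 days at 0.65% → £2,247,000 × 0.65% × 5/365 = £200.0753
Total = £27,659.6466

£27,659.65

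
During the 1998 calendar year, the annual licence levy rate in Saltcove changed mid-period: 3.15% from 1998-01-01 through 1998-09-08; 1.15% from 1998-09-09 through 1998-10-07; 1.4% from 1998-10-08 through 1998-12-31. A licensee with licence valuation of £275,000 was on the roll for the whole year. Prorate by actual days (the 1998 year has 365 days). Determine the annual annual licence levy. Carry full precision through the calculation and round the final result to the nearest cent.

£7,104.79

1998-01-01 to 1998-09-08: 251 days at 3.15% → £275,000 × 3.15% × 251/365 = £5,956.9521
1998-09-09 to 1998-10-07: 29 days at 1.15% → £275,000 × 1.15% × 29/365 = £251.2671
1998-10-08 to 1998-12-31: 85 days at 1.4% → £275,000 × 1.4% × 85/365 = £896.5753
Total = £7,104.7945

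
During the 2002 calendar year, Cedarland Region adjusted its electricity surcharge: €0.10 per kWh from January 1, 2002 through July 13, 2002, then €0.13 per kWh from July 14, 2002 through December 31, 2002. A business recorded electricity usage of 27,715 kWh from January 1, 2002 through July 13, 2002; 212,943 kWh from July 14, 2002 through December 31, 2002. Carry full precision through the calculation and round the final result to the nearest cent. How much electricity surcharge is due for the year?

January 1 – July 13, 2002: 27,715 kWh at €0.10/kWh → €2,771.50
July 14 – December 31, 2002: 212,943 kWh at €0.13/kWh → €27,682.59

€30,454.09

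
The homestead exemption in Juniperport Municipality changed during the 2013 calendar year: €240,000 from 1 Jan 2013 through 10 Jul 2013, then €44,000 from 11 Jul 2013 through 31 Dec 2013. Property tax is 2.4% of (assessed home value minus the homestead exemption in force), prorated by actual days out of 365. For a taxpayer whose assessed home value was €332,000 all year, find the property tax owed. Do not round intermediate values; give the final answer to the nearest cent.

€4,450.45

1 Jan – 10 Jul 2013: 191 days, exemption €240,000 → (€332,000 − €240,000) × 2.4% × 191/365 = €1,155.4192
11 Jul – 31 Dec 2013: 174 days, exemption €44,000 → (€332,000 − €44,000) × 2.4% × 174/365 = €3,295.0356
Total = €4,450.4548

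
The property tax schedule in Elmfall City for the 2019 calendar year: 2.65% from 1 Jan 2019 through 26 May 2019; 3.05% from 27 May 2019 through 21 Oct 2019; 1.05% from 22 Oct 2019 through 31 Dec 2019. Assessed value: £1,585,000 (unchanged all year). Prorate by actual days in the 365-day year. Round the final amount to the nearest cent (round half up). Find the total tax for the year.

£39,640.20

1 Jan – 26 May 2019: 146 days at 2.65% → £1,585,000 × 2.65% × 146/365 = £16,801.0000
27 May – 21 Oct 2019: 148 days at 3.05% → £1,585,000 × 3.05% × 148/365 = £19,601.8904
22 Oct – 31 Dec 2019: 71 days at 1.05% → £1,585,000 × 1.05% × 71/365 = £3,237.3082
Total = £39,640.1986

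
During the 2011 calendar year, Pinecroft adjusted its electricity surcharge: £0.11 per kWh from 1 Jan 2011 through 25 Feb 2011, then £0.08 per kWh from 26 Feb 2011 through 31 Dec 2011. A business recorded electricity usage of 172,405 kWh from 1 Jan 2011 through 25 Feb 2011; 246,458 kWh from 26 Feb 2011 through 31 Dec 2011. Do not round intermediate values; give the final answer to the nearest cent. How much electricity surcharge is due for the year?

1 Jan – 25 Feb 2011: 172,405 kWh at £0.11/kWh → £18,964.55
26 Feb – 31 Dec 2011: 246,458 kWh at £0.08/kWh → £19,716.64

£38,681.19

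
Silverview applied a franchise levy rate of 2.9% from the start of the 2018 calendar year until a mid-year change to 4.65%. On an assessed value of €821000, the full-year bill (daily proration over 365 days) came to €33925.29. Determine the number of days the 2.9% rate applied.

108 days

Let d = days at the first rate; then 365 − d days at the second rate.
€821000 × [2.9%·d + 4.65%·(365−d)] / 365 = €33925.29
Solving gives d = 108, so the new rate took effect on 19 April 2018.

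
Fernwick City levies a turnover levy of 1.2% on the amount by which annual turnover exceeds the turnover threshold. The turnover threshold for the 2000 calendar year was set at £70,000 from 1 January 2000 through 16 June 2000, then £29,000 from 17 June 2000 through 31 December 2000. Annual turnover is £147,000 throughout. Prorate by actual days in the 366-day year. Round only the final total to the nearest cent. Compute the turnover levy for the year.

£1,190.16

1 January – 16 June 2000: 168 days, exemption £70,000 → (£147,000 − £70,000) × 1.2% × 168/366 = £424.1311
17 June – 31 December 2000: 198 days, exemption £29,000 → (£147,000 − £29,000) × 1.2% × 198/366 = £766.0328
Total = £1,190.1639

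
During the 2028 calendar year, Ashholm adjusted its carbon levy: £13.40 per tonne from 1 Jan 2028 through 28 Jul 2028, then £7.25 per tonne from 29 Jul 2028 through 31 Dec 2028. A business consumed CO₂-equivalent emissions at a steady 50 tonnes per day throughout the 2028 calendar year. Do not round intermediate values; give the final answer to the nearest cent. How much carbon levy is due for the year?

1 Jan – 28 Jul 2028: 210 days × 50 tonnes/day = 10,500 tonnes at £13.40/tonne → £140,700.00
29 Jul – 31 Dec 2028: 156 days × 50 tonnes/day = 7,800 tonnes at £7.25/tonne → £56,550.00

£197,250.00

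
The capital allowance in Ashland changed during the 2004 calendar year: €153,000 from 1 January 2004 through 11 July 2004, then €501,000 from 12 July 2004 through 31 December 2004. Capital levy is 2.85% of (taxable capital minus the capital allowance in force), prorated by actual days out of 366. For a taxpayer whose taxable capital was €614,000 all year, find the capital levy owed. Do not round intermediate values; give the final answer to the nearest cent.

€8,450.48

1 January – 11 July 2004: 193 days, exemption €153,000 → (€614,000 − €153,000) × 2.85% × 193/366 = €6,928.2254
12 July – 31 December 2004: 173 days, exemption €501,000 → (€614,000 − €501,000) × 2.85% × 173/366 = €1,522.2582
Total = €8,450.4836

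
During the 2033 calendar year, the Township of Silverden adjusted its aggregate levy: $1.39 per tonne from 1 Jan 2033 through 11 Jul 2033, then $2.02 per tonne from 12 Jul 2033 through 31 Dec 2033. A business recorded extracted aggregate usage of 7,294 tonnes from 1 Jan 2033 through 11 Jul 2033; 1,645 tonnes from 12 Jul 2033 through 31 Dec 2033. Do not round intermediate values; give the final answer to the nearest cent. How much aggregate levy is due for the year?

1 Jan – 11 Jul 2033: 7,294 tonnes at $1.39/tonne → $10138.66
12 Jul – 31 Dec 2033: 1,645 tonnes at $2.02/tonne → $3322.90

$13461.56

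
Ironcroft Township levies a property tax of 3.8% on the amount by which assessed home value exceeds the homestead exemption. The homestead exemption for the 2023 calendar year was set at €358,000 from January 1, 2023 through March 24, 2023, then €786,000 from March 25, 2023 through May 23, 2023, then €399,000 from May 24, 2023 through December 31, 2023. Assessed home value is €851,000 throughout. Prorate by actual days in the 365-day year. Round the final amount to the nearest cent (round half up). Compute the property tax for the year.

January 1 – March 24, 2023: 83 days, exemption €358,000 → (€851,000 − €358,000) × 3.8% × 83/365 = €4,260.0603
March 25 – May 23, 2023: 60 days, exemption €786,000 → (€851,000 − €786,000) × 3.8% × 60/365 = €406.0274
May 24 – December 31, 2023: 222 days, exemption €399,000 → (€851,000 − €399,000) × 3.8% × 222/365 = €10,446.7726
Total = €15,112.8603

€15,112.86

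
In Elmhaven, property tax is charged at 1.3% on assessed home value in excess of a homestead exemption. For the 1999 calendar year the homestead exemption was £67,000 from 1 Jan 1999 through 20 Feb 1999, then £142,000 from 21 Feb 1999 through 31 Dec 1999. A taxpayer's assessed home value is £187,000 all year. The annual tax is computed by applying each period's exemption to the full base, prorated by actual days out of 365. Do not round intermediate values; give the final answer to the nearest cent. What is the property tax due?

£721.23

1 Jan – 20 Feb 1999: 51 days, exemption £67,000 → (£187,000 − £67,000) × 1.3% × 51/365 = £217.9726
21 Feb – 31 Dec 1999: 314 days, exemption £142,000 → (£187,000 − £142,000) × 1.3% × 314/365 = £503.2603
Total = £721.2329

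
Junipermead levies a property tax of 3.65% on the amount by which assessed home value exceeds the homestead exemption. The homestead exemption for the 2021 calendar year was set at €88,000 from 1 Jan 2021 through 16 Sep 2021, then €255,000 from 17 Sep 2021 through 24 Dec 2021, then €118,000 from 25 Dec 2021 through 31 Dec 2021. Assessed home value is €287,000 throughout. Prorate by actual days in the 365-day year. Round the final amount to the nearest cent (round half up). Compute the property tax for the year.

1 Jan – 16 Sep 2021: 259 days, exemption €88,000 → (€287,000 − €88,000) × 3.65% × 259/365 = €5,154.1000
17 Sep – 24 Dec 2021: 99 days, exemption €255,000 → (€287,000 − €255,000) × 3.65% × 99/365 = €316.8000
25 Dec – 31 Dec 2021: 7 days, exemption €118,000 → (€287,000 − €118,000) × 3.65% × 7/365 = €118.3000
Total = €5,589.2000

€5,589.20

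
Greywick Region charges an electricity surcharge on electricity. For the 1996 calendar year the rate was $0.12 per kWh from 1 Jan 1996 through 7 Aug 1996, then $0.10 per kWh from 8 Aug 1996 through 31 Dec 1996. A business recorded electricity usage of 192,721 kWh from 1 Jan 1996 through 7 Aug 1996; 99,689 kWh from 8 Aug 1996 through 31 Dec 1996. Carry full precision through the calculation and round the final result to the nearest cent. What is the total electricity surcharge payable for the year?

$33,095.42

1 Jan – 7 Aug 1996: 192,721 kWh at $0.12/kWh → $23,126.52
8 Aug – 31 Dec 1996: 99,689 kWh at $0.10/kWh → $9,968.90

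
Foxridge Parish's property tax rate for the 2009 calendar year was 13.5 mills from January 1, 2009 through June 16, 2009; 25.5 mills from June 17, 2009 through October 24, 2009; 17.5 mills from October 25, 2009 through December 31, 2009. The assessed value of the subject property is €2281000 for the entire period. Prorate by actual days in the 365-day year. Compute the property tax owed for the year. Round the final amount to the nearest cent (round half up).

€42242.25

January 1 – June 16, 2009: 167 days at 13.5 mills → €2281000 × 1.35% × 167/365 = €14089.0808
June 17 – October 24, 2009: 130 days at 25.5 mills → €2281000 × 2.55% × 130/365 = €20716.4795
October 25 – December 31, 2009: 68 days at 17.5 mills → €2281000 × 1.75% × 68/365 = €7436.6849
Total = €42242.2452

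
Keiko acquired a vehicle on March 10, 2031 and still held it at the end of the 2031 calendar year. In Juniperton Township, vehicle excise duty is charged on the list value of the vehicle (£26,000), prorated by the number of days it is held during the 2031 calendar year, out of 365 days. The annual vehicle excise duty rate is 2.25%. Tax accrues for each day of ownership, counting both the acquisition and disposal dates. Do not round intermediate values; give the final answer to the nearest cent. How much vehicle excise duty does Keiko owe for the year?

Days held (March 10 – December 31, 2031): 297 out of 365
Tax = £26,000 × 2.25% × 297/365 = £476.0137

£476.01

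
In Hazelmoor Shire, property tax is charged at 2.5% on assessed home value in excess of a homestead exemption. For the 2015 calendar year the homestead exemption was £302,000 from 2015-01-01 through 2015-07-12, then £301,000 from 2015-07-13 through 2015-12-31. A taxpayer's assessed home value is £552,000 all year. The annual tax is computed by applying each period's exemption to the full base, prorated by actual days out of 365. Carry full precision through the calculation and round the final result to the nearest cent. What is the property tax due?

£6,261.78

2015-01-01 to 2015-07-12: 193 days, exemption £302,000 → (£552,000 − £302,000) × 2.5% × 193/365 = £3,304.7945
2015-07-13 to 2015-12-31: 172 days, exemption £301,000 → (£552,000 − £301,000) × 2.5% × 172/365 = £2,956.9863
Total = £6,261.7808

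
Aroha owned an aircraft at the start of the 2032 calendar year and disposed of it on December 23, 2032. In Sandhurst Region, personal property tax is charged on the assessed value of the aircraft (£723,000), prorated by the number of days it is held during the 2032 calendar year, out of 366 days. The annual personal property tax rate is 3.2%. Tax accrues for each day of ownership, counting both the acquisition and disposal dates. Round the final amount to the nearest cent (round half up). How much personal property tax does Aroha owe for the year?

£22,630.30

Days held (January 1 – December 23, 2032): 358 out of 366
Tax = £723,000 × 3.2% × 358/366 = £22,630.2951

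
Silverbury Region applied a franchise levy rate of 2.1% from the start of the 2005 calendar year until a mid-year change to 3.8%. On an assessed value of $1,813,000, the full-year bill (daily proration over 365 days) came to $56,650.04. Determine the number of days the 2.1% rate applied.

Let d = days at the first rate; then 365 − d days at the second rate.
$1,813,000 × [2.1%·d + 3.8%·(365−d)] / 365 = $56,650.04
Solving gives d = 145, so the new rate took effect on May 26, 2005.

145 days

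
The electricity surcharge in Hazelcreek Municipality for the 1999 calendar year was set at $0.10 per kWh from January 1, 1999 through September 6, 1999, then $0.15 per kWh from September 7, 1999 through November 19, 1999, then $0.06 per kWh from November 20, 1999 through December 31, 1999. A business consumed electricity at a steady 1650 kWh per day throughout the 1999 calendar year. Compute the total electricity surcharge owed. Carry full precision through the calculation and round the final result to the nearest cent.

January 1 – September 6, 1999: 249 days × 1650 kWh/day = 410,850 kWh at $0.10/kWh → $41,085.00
September 7 – November 19, 1999: 74 days × 1650 kWh/day = 122,100 kWh at $0.15/kWh → $18,315.00
November 20 – December 31, 1999: 42 days × 1650 kWh/day = 69,300 kWh at $0.06/kWh → $4,158.00

$63,558.00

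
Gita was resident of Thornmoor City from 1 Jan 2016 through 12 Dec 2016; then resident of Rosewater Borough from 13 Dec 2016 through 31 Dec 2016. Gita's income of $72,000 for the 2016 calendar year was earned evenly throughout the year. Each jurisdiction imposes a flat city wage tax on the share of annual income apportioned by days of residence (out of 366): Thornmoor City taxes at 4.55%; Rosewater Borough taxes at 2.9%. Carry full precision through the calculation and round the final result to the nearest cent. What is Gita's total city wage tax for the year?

$3,214.33

Thornmoor City, 1 Jan – 12 Dec 2016: 347 days → $72,000 × 4.55% × 347/366 = $3,105.9344
Rosewater Borough, 13 Dec – 31 Dec 2016: 19 days → $72,000 × 2.9% × 19/366 = $108.3934
Total = $3,214.3279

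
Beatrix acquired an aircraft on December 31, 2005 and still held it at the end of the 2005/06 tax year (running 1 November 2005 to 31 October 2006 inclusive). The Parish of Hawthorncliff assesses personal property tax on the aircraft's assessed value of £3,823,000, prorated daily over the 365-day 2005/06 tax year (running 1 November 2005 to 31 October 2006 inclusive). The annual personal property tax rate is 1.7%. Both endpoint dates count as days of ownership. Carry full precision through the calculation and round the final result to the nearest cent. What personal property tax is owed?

Days held (December 31, 2005 – October 31, 2006): 305 out of 365
Tax = £3,823,000 × 1.7% × 305/365 = £54,307.5479

£54,307.55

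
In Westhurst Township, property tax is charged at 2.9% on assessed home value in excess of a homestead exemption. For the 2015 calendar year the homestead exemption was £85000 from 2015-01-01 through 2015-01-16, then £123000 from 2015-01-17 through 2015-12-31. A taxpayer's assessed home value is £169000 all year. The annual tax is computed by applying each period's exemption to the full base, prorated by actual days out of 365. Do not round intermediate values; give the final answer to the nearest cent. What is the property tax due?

2015-01-01 to 2015-01-16: 16 days, exemption £85000 → (£169000 − £85000) × 2.9% × 16/365 = £106.7836
2015-01-17 to 2015-12-31: 349 days, exemption £123000 → (£169000 − £123000) × 2.9% × 349/365 = £1275.5233
Total = £1382.3068

£1382.31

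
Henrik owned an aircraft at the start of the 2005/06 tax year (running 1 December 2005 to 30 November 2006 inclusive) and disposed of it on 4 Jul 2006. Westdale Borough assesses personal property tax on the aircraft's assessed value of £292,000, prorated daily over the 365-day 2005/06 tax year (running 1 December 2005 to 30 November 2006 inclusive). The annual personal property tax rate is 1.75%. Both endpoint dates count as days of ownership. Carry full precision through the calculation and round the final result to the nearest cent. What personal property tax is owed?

Days held (1 Dec 2005 – 4 Jul 2006): 216 out of 365
Tax = £292,000 × 1.75% × 216/365 = £3,024.0000

£3,024.00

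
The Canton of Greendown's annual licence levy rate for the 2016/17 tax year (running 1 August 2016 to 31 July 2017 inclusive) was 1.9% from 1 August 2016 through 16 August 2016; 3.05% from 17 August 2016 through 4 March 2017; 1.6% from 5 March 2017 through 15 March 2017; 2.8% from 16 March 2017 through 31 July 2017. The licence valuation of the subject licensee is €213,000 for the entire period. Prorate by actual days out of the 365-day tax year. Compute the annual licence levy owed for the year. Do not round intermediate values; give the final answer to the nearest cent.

1 August – 16 August 2016: 16 days at 1.9% → €213,000 × 1.9% × 16/365 = €177.4027
17 August 2016 – 4 March 2017: 200 days at 3.05% → €213,000 × 3.05% × 200/365 = €3,559.7260
5 March – 15 March 2017: 11 days at 1.6% → €213,000 × 1.6% × 11/365 = €102.7068
16 March – 31 July 2017: 138 days at 2.8% → €213,000 × 2.8% × 138/365 = €2,254.8822
Total = €6,094.7178

€6,094.72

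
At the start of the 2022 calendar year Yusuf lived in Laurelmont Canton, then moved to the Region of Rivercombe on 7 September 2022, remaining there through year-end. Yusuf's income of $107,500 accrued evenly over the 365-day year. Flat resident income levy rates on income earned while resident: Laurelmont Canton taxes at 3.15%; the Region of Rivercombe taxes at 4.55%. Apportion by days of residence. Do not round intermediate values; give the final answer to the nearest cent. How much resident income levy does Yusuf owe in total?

Laurelmont Canton, 1 January – 6 September 2022: 249 days → $107,500 × 3.15% × 249/365 = $2,310.0719
The Region of Rivercombe, 7 September – 31 December 2022: 116 days → $107,500 × 4.55% × 116/365 = $1,554.4795
Total = $3,864.5514

$3,864.55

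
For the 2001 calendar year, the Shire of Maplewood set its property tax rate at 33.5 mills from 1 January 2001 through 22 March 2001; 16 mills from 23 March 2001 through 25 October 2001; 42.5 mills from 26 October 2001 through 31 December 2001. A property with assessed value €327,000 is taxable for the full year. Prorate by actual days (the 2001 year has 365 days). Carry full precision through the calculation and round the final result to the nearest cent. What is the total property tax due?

€8,092.58

1 January – 22 March 2001: 81 days at 33.5 mills → €327,000 × 3.35% × 81/365 = €2,430.9986
23 March – 25 October 2001: 217 days at 16 mills → €327,000 × 1.6% × 217/365 = €3,110.5315
26 October – 31 December 2001: 67 days at 42.5 mills → €327,000 × 4.25% × 67/365 = €2,551.0479
Total = €8,092.5781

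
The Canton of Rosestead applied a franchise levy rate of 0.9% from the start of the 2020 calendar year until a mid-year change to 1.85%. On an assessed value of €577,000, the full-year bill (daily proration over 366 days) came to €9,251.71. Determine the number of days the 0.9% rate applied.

Let d = days at the first rate; then 366 − d days at the second rate.
€577,000 × [0.9%·d + 1.85%·(366−d)] / 366 = €9,251.71
Solving gives d = 95, so the new rate took effect on 5 April 2020.

95 days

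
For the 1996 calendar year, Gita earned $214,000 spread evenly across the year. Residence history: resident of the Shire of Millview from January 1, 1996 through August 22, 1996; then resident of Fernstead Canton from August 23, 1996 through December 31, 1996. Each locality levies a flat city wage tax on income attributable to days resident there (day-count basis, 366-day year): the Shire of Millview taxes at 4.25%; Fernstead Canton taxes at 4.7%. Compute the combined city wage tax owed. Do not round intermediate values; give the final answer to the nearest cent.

$9,439.68

The Shire of Millview, January 1 – August 22, 1996: 235 days → $214,000 × 4.25% × 235/366 = $5,839.6858
Fernstead Canton, August 23 – December 31, 1996: 131 days → $214,000 × 4.7% × 131/366 = $3,599.9945
Total = $9,439.6803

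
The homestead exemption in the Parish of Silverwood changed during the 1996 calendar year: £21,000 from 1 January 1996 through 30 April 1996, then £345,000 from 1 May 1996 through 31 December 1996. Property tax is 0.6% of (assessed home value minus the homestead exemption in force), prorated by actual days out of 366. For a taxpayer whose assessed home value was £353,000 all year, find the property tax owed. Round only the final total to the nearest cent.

£690.69

1 January – 30 April 1996: 121 days, exemption £21,000 → (£353,000 − £21,000) × 0.6% × 121/366 = £658.5574
1 May – 31 December 1996: 245 days, exemption £345,000 → (£353,000 − £345,000) × 0.6% × 245/366 = £32.1311
Total = £690.6885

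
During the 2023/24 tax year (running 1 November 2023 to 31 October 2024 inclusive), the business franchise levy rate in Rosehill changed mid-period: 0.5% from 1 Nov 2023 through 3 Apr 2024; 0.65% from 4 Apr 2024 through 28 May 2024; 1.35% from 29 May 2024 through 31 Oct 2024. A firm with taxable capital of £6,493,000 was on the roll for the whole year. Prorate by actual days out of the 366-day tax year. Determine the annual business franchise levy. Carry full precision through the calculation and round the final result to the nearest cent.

1 Nov 2023 – 3 Apr 2024: 155 days at 0.5% → £6,493,000 × 0.5% × 155/366 = £13,748.8388
4 Apr – 28 May 2024: 55 days at 0.65% → £6,493,000 × 0.65% × 55/366 = £6,342.2063
29 May – 31 Oct 2024: 156 days at 1.35% → £6,493,000 × 1.35% × 156/366 = £37,361.3607
Total = £57,452.4057

£57,452.41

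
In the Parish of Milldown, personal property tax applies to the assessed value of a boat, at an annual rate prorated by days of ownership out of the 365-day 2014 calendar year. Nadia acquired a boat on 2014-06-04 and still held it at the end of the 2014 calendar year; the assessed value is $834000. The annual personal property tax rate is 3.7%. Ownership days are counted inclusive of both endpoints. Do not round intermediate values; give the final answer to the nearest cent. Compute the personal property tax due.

Days held (2014-06-04 to 2014-12-31): 211 out of 365
Tax = $834000 × 3.7% × 211/365 = $17838.4603

$17838.46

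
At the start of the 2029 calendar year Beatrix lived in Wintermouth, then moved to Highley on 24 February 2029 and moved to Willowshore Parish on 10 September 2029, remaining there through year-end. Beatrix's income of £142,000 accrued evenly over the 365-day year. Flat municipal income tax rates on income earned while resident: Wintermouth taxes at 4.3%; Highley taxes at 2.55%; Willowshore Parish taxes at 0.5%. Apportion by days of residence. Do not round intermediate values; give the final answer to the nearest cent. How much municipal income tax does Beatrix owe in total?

£3,087.43

Wintermouth, 1 January – 23 February 2029: 54 days → £142,000 × 4.3% × 54/365 = £903.3534
Highley, 24 February – 9 September 2029: 198 days → £142,000 × 2.55% × 198/365 = £1,964.2685
Willowshore Parish, 10 September – 31 December 2029: 113 days → £142,000 × 0.5% × 113/365 = £219.8082
Total = £3,087.4301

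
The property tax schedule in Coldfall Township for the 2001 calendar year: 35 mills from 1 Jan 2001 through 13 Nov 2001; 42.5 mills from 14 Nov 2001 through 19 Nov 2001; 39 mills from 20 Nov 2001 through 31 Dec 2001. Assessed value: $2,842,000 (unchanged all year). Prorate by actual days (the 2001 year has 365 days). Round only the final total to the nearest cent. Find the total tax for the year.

$101,128.48

1 Jan – 13 Nov 2001: 317 days at 35 mills → $2,842,000 × 3.5% × 317/365 = $86,389.0137
14 Nov – 19 Nov 2001: 6 days at 42.5 mills → $2,842,000 × 4.25% × 6/365 = $1,985.5068
20 Nov – 31 Dec 2001: 42 days at 39 mills → $2,842,000 × 3.9% × 42/365 = $12,753.9616
Total = $101,128.4822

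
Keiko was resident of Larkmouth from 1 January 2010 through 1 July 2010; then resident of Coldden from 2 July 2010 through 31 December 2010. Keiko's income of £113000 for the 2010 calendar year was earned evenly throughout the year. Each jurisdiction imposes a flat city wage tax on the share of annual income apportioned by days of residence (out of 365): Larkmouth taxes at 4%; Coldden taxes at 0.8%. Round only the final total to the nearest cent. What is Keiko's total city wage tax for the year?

Larkmouth, 1 January – 1 July 2010: 182 days → £113000 × 4% × 182/365 = £2253.8082
Coldden, 2 July – 31 December 2010: 183 days → £113000 × 0.8% × 183/365 = £453.2384
Total = £2707.0466

£2707.05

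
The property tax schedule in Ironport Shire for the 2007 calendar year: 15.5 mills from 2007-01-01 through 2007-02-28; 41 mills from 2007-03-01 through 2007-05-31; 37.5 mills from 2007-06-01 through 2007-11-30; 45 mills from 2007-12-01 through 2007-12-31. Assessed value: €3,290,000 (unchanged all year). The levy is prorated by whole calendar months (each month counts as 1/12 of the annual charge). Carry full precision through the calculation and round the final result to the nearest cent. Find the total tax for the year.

2007-01-01 to 2007-02-28: 2 months at 15.5 mills → €3,290,000 × 1.55% × 2/12 = €8,499.1667
2007-03-01 to 2007-05-31: 3 months at 41 mills → €3,290,000 × 4.1% × 3/12 = €33,722.5000
2007-06-01 to 2007-11-30: 6 months at 37.5 mills → €3,290,000 × 3.75% × 6/12 = €61,687.5000
2007-12-01 to 2007-12-31: 1 month at 45 mills → €3,290,000 × 4.5% × 1/12 = €12,337.5000
Total = €116,246.6667

€116,246.67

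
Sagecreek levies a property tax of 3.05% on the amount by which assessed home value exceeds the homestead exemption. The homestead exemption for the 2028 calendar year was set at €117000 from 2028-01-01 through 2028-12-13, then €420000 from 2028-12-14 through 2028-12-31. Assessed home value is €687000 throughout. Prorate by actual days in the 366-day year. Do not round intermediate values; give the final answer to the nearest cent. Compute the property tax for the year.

2028-01-01 to 2028-12-13: 348 days, exemption €117000 → (€687000 − €117000) × 3.05% × 348/366 = €16530.0000
2028-12-14 to 2028-12-31: 18 days, exemption €420000 → (€687000 − €420000) × 3.05% × 18/366 = €400.5000
Total = €16930.5000

€16930.50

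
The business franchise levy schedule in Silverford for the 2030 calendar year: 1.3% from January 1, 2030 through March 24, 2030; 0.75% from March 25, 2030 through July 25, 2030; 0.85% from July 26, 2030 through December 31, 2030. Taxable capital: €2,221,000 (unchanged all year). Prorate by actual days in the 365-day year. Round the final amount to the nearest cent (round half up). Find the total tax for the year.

€20,402.78

January 1 – March 24, 2030: 83 days at 1.3% → €2,221,000 × 1.3% × 83/365 = €6,565.6411
March 25 – July 25, 2030: 123 days at 0.75% → €2,221,000 × 0.75% × 123/365 = €5,613.3493
July 26 – December 31, 2030: 159 days at 0.85% → €2,221,000 × 0.85% × 159/365 = €8,223.7849
Total = €20,402.7753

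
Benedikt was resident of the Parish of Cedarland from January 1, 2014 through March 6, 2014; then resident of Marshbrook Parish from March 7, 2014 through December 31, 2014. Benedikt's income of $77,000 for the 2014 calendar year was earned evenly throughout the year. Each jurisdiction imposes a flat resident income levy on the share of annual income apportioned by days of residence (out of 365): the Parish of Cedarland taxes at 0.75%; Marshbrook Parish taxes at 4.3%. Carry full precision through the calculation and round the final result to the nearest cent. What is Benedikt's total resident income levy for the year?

$2,824.21

The Parish of Cedarland, January 1 – March 6, 2014: 65 days → $77,000 × 0.75% × 65/365 = $102.8425
Marshbrook Parish, March 7 – December 31, 2014: 300 days → $77,000 × 4.3% × 300/365 = $2,721.3699
Total = $2,824.2123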